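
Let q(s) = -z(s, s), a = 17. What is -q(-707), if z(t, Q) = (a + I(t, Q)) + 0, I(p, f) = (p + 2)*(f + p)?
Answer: 996887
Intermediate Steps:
I(p, f) = (2 + p)*(f + p)
z(t, Q) = 17 + t² + 2*Q + 2*t + Q*t (z(t, Q) = (17 + (t² + 2*Q + 2*t + Q*t)) + 0 = (17 + t² + 2*Q + 2*t + Q*t) + 0 = 17 + t² + 2*Q + 2*t + Q*t)
q(s) = -17 - 4*s - 2*s² (q(s) = -(17 + s² + 2*s + 2*s + s*s) = -(17 + s² + 2*s + 2*s + s²) = -(17 + 2*s² + 4*s) = -17 - 4*s - 2*s²)
-q(-707) = -(-17 - 4*(-707) - 2*(-707)²) = -(-17 + 2828 - 2*499849) = -(-17 + 2828 - 999698) = -1*(-996887) = 996887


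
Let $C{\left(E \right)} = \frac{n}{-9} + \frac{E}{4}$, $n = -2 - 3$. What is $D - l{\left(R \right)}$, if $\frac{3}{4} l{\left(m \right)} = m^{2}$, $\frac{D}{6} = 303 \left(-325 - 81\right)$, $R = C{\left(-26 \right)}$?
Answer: $- \frac{179371693}{243} \approx -7.3816 \cdot 10^{5}$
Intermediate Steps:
$n = -5$
$C{\left(E \right)} = \frac{5}{9} + \frac{E}{4}$ ($C{\left(E \right)} = - \frac{5}{-9} + \frac{E}{4} = \left(-5\right) \left(- \frac{1}{9}\right) + E \frac{1}{4} = \frac{5}{9} + \frac{E}{4}$)
$R = - \frac{107}{18}$ ($R = \frac{5}{9} + \frac{1}{4} \left(-26\right) = \frac{5}{9} - \frac{13}{2} = - \frac{107}{18} \approx -5.9444$)
$D = -738108$ ($D = 6 \cdot 303 \left(-325 - 81\right) = 6 \cdot 303 \left(-406\right) = 6 \left(-123018\right) = -738108$)
$l{\left(m \right)} = \frac{4 m^{2}}{3}$
$D - l{\left(R \right)} = -738108 - \frac{4 \left(- \frac{107}{18}\right)^{2}}{3} = -738108 - \frac{4}{3} \cdot \frac{11449}{324} = -738108 - \frac{11449}{243} = - \frac{179371693}{243}$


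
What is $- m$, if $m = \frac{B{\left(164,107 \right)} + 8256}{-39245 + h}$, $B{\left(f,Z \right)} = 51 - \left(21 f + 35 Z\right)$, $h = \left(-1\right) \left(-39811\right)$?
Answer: $- \frac{559}{283} \approx -1.9753$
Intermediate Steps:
$h = 39811$
$B{\left(f,Z \right)} = 51 - 35 Z - 21 f$ ($B{\left(f,Z \right)} = 51 - \left(21 f + 35 Z\right) = 51 - 35 Z - 21 f$)
$m = \frac{559}{283}$ ($m = \frac{\left(51 - 3745 - 3444\right) + 8256}{-39245 + 39811} = \frac{\left(51 - 3745 - 3444\right) + 8256}{566} = \left(-7138 + 8256\right) \frac{1}{566} = 1118 \cdot \frac{1}{566} = \frac{559}{283} \approx 1.9753$)
$- m = \left(-1\right) \frac{559}{283} = - \frac{559}{283}$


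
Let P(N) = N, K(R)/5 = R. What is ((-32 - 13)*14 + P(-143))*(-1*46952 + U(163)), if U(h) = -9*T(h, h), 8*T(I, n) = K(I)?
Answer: 296021123/8 ≈ 3.7003e+7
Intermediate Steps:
K(R) = 5*R
T(I, n) = 5*I/8 (T(I, n) = (5*I)/8 = 5*I/8)
U(h) = -45*h/8
((-32 - 13)*14 + P(-143))*(-1*46952 + U(163)) = ((-32 - 13)*14 - 143)*(-1*46952 - 45/8*163) = (-45*14 - 143)*(-46952 - 7335/8) = (-630 - 143)*(-382951/8) = -773*(-382951/8) = 296021123/8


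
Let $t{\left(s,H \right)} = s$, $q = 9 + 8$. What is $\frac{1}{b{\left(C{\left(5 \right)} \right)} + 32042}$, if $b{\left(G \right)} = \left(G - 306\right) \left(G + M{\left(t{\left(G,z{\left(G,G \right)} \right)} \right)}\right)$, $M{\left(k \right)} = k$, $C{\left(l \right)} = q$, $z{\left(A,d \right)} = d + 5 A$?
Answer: $\frac{1}{22216} \approx 4.5013 \cdot 10^{-5}$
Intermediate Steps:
$q = 17$
$C{\left(l \right)} = 17$
$b{\left(G \right)} = 2 G \left(-306 + G\right)$ ($b{\left(G \right)} = \left(G - 306\right) \left(G + G\right) = \left(-306 + G\right) 2 G = 2 G \left(-306 + G\right)$)
$\frac{1}{b{\left(C{\left(5 \right)} \right)} + 32042} = \frac{1}{2 \cdot 17 \left(-306 + 17\right) + 32042} = \frac{1}{2 \cdot 17 \left(-289\right) + 32042} = \frac{1}{-9826 + 32042} = \frac{1}{22216}$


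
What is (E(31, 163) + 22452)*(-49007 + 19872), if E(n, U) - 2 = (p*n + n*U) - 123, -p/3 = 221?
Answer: -199021185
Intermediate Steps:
p = -663 (p = -3*221 = -663)
E(n, U) = -121 - 663*n + U*n (E(n, U) = 2 + ((-663*n + n*U) - 123) = 2 + ((-663*n + U*n) - 123) = 2 + (-123 - 663*n + U*n) = -121 - 663*n + U*n)
(E(31, 163) + 22452)*(-49007 + 19872) = ((-121 - 663*31 + 163*31) + 22452)*(-49007 + 19872) = ((-121 - 20553 + 5053) + 22452)*(-29135) = (-15621 + 22452)*(-29135) = 6831*(-29135) = -199021185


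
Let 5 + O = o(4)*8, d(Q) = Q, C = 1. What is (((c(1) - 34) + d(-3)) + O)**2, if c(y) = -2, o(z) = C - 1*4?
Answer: 4624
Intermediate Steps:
o(z) = -3 (o(z) = 1 - 1*4 = 1 - 4 = -3)
O = -29 (O = -5 - 3*8 = -5 - 24 = -29)
(((c(1) - 34) + d(-3)) + O)**2 = (((-2 - 34) - 3) - 29)**2 = ((-36 - 3) - 29)**2 = (-39 - 29)**2 = (-68)**2 = 4624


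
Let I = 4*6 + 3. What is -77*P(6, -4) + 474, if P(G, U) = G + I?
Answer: -2067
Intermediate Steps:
I = 27 (I = 24 + 3 = 27)
P(G, U) = 27 + G (P(G, U) = G + 27 = 27 + G)
-77*P(6, -4) + 474 = -77*(27 + 6) + 474 = -77*33 + 474 = -2541 + 474 = -2067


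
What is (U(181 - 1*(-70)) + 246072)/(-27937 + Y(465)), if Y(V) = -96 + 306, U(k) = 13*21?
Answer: -246345/27727 ≈ -8.8847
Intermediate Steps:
U(k) = 273
Y(V) = 210
(U(181 - 1*(-70)) + 246072)/(-27937 + Y(465)) = (273 + 246072)/(-27937 + 210) = 246345/(-27727) = 246345*(-1/27727) = -246345/27727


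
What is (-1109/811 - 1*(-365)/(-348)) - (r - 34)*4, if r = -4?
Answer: 42216709/282228 ≈ 149.58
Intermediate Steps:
(-1109/811 - 1*(-365)/(-348)) - (r - 34)*4 = (-1109/811 - 1*(-365)/(-348)) - (-4 - 34)*4 = (-1109*1/811 + 365*(-1/348)) - (-38)*4 = (-1109/811 - 365/348) - 1*(-152) = -681947/282228 + 152 = 42216709/282228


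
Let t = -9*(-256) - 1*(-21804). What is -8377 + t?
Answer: 15731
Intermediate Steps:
t = 24108 (t = 2304 + 21804 = 24108)
-8377 + t = -8377 + 24108 = 15731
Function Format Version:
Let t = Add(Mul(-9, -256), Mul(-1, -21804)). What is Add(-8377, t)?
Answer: 15731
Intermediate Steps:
t = 24108 (t = Add(2304, 21804) = 24108)
Add(-8377, t) = Add(-8377, 24108) = 15731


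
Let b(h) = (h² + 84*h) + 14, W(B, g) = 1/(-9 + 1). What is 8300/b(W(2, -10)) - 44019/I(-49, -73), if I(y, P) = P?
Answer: 26675/9 ≈ 2963.9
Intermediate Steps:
W(B, g) = -⅛ (W(B, g) = 1/(-8) = -⅛)
b(h) = 14 + h² + 84*h
8300/b(W(2, -10)) - 44019/I(-49, -73) = 8300/(14 + (-⅛)² + 84*(-⅛)) - 44019/(-73) = 8300/(14 + 1/64 - 21/2) - 44019*(-1/73) = 8300/(225/64) + 603 = 8300*(64/225) + 603 = 21248/9 + 603 = 26675/9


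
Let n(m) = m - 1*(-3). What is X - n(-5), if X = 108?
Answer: 110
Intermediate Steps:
n(m) = 3 + m (n(m) = m + 3 = 3 + m)
X - n(-5) = 108 - (3 - 5) = 108 - 1*(-2) = 108 + 2 = 110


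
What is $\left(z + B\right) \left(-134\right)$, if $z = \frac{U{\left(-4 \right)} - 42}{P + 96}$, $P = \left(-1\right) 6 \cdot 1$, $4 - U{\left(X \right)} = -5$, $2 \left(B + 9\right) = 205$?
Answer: $- \frac{187198}{15} \approx -12480.0$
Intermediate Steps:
$B = \frac{187}{2}$ ($B = -9 + \frac{1}{2} \cdot 205 = -9 + \frac{205}{2} = \frac{187}{2} \approx 93.5$)
$U{\left(X \right)} = 9$ ($U{\left(X \right)} = 4 - -5 = 4 + 5 = 9$)
$P = -6$ ($P = \left(-6\right) 1 = -6$)
$z = - \frac{11}{30}$ ($z = \frac{9 - 42}{-6 + 96} = - \frac{33}{90} = \left(-33\right) \frac{1}{90} = - \frac{11}{30} \approx -0.36667$)
$\left(z + B\right) \left(-134\right) = \left(- \frac{11}{30} + \frac{187}{2}\right) \left(-134\right) = \frac{1397}{15} \left(-134\right) = - \frac{187198}{15}$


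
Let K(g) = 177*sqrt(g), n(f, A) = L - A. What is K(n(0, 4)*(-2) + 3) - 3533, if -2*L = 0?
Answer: -3533 + 177*sqrt(11) ≈ -2946.0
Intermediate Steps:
L = 0 (L = -1/2*0 = 0)
n(f, A) = -A (n(f, A) = 0 - A = -A)
K(n(0, 4)*(-2) + 3) - 3533 = 177*sqrt(-1*4*(-2) + 3) - 3533 = 177*sqrt(-4*(-2) + 3) - 3533 = 177*sqrt(8 + 3) - 3533 = 177*sqrt(11) - 3533 = -3533 + 177*sqrt(11)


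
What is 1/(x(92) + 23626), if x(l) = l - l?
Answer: 1/23626 ≈ 4.2326e-5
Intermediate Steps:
x(l) = 0
1/(x(92) + 23626) = 1/(0 + 23626) = 1/23626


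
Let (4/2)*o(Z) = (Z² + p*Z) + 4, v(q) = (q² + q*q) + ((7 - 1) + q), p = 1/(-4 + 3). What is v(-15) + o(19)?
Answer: 614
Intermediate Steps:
p = -1 (p = 1/(-1) = -1)
v(q) = 6 + q + 2*q² (v(q) = (q² + q²) + (6 + q) = 2*q² + (6 + q) = 6 + q + 2*q²)
o(Z) = 2 + Z²/2 - Z/2 (o(Z) = ((Z² - Z) + 4)/2 = (4 + Z² - Z)/2 = 2 + Z²/2 - Z/2)
v(-15) + o(19) = (6 - 15 + 2*(-15)²) + (2 + (½)*19² - ½*19) = (6 - 15 + 2*225) + (2 + (½)*361 - 19/2) = (6 - 15 + 450) + (2 + 361/2 - 19/2) = 441 + 173 = 614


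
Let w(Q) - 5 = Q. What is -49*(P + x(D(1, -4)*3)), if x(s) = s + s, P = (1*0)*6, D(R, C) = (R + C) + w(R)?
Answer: -882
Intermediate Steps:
w(Q) = 5 + Q
D(R, C) = 5 + C + 2*R (D(R, C) = (R + C) + (5 + R) = (C + R) + (5 + R) = 5 + C + 2*R)
P = 0 (P = 0*6 = 0)
x(s) = 2*s
-49*(P + x(D(1, -4)*3)) = -49*(0 + 2*((5 - 4 + 2*1)*3)) = -49*(0 + 2*((5 - 4 + 2)*3)) = -49*(0 + 2*(3*3)) = -49*(0 + 2*9) = -49*(0 + 18) = -49*18 = -882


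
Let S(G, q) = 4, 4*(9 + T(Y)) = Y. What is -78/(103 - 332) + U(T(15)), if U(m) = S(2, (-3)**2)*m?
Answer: -4731/229 ≈ -20.659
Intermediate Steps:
T(Y) = -9 + Y/4
U(m) = 4*m
-78/(103 - 332) + U(T(15)) = -78/(103 - 332) + 4*(-9 + (1/4)*15) = -78/(-229) + 4*(-9 + 15/4) = -78*(-1/229) + 4*(-21/4) = 78/229 - 21 = -4731/229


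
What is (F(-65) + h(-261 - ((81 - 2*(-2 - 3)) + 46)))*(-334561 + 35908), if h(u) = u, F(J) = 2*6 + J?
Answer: 134692503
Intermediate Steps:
F(J) = 12 + J
(F(-65) + h(-261 - ((81 - 2*(-2 - 3)) + 46)))*(-334561 + 35908) = ((12 - 65) + (-261 - ((81 - 2*(-2 - 3)) + 46)))*(-334561 + 35908) = (-53 + (-261 - ((81 - 2*(-5)) + 46)))*(-298653) = (-53 + (-261 - ((81 + 10) + 46)))*(-298653) = (-53 + (-261 - (91 + 46)))*(-298653) = (-53 + (-261 - 1*137))*(-298653) = (-53 + (-261 - 137))*(-298653) = (-53 - 398)*(-298653) = -451*(-298653) = 134692503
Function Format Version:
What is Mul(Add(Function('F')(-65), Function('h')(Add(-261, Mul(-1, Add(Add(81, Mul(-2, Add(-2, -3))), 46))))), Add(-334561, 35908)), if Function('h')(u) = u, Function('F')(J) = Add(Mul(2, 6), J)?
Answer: 134692503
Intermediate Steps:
Function('F')(J) = Add(12, J)
Mul(Add(Function('F')(-65), Function('h')(Add(-261, Mul(-1, Add(Add(81, Mul(-2, Add(-2, -3))), 46))))), Add(-334561, 35908)) = Mul(Add(Add(12, -65), Add(-261, Mul(-1, Add(Add(81, Mul(-2, Add(-2, -3))), 46)))), Add(-334561, 35908)) = Mul(Add(-53, Add(-261, Mul(-1, Add(Add(81, Mul(-2, -5)), 46)))), -298653) = Mul(Add(-53, Add(-261, Mul(-1, Add(Add(81, 10), 46)))), -298653) = Mul(Add(-53, Add(-261, Mul(-1, Add(91, 46)))), -298653) = Mul(Add(-53, Add(-261, Mul(-1, 137))), -298653) = Mul(Add(-53, Add(-261, -137)), -298653) = Mul(Add(-53, -398), -298653) = Mul(-451, -298653) = 134692503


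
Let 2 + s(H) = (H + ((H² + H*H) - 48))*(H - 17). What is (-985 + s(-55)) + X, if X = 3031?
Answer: -426140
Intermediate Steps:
s(H) = -2 + (-17 + H)*(-48 + H + 2*H²) (s(H) = -2 + (H + ((H² + H*H) - 48))*(H - 17) = -2 + (H + ((H² + H²) - 48))*(-17 + H) = -2 + (H + (2*H² - 48))*(-17 + H) = -2 + (H + (-48 + 2*H²))*(-17 + H) = -2 + (-48 + H + 2*H²)*(-17 + H) = -2 + (-17 + H)*(-48 + H + 2*H²))
(-985 + s(-55)) + X = (-985 + (814 - 65*(-55) - 33*(-55)² + 2*(-55)³)) + 3031 = (-985 + (814 + 3575 - 33*3025 + 2*(-166375))) + 3031 = (-985 + (814 + 3575 - 99825 - 332750)) + 3031 = (-985 - 428186) + 3031 = -429171 + 3031 = -426140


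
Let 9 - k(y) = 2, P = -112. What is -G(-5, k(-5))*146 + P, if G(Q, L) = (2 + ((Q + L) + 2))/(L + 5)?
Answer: -185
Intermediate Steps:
k(y) = 7 (k(y) = 9 - 1*2 = 9 - 2 = 7)
G(Q, L) = (4 + L + Q)/(5 + L) (G(Q, L) = (2 + ((L + Q) + 2))/(5 + L) = (2 + (2 + L + Q))/(5 + L) = (4 + L + Q)/(5 + L))
-G(-5, k(-5))*146 + P = -(4 + 7 - 5)/(5 + 7)*146 - 112 = -6/12*146 - 112 = -1*1/2*146 - 112 = -1/2*146 - 112 = -73 - 112 = -185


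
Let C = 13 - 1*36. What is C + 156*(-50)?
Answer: -7823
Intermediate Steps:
C = -23 (C = 13 - 36 = -23)
C + 156*(-50) = -23 + 156*(-50) = -23 - 7800 = -7823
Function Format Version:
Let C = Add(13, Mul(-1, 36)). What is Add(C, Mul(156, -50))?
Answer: -7823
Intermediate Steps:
C = -23 (C = Add(13, -36) = -23)
Add(C, Mul(156, -50)) = Add(-23, Mul(156, -50)) = Add(-23, -7800) = -7823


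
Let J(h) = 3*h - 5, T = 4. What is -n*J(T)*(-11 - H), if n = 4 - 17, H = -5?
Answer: -546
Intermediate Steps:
J(h) = -5 + 3*h
n = -13
-n*J(T)*(-11 - H) = -(-13*(-5 + 3*4))*(-11 - 1*(-5)) = -(-13*(-5 + 12))*(-11 + 5) = -(-13*7)*(-6) = -(-91)*(-6) = -1*546 = -546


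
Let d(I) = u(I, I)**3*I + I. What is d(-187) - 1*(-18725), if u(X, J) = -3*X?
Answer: -33016417409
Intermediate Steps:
d(I) = I - 27*I**4 (d(I) = (-3*I)**3*I + I = (-27*I**3)*I + I = -27*I**4 + I = I - 27*I**4)
d(-187) - 1*(-18725) = (-187 - 27*(-187)**4) - 1*(-18725) = (-187 - 27*1222830961) + 18725 = (-187 - 33016435947) + 18725 = -33016436134 + 18725 = -33016417409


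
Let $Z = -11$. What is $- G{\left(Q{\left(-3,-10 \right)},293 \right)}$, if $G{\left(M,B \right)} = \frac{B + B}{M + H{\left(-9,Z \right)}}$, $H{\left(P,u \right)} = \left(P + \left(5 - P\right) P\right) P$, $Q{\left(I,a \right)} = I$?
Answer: $- \frac{293}{606} \approx -0.4835$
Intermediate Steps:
$H{\left(P,u \right)} = P \left(P + P \left(5 - P\right)\right)$ ($H{\left(P,u \right)} = \left(P + P \left(5 - P\right)\right) P = P \left(P + P \left(5 - P\right)\right)$)
$G{\left(M,B \right)} = \frac{2 B}{1215 + M}$ ($G{\left(M,B \right)} = \frac{B + B}{M + \left(-9\right)^{2} \left(6 - -9\right)} = \frac{2 B}{M + 81 \left(6 + 9\right)} = \frac{2 B}{M + 81 \cdot 15} = \frac{2 B}{M + 1215} = \frac{2 B}{1215 + M}$)
$- G{\left(Q{\left(-3,-10 \right)},293 \right)} = - \frac{2 \cdot 293}{1215 - 3} = - \frac{2 \cdot 293}{1212} = \left(-1\right) \frac{293}{606} = - \frac{293}{606}$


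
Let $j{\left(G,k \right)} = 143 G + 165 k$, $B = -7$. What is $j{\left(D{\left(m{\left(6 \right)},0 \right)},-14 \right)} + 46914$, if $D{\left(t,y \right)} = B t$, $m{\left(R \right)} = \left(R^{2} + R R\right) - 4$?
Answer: $-23464$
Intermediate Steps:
$m{\left(R \right)} = -4 + 2 R^{2}$ ($m{\left(R \right)} = \left(R^{2} + R^{2}\right) - 4 = 2 R^{2} - 4 = -4 + 2 R^{2}$)
$D{\left(t,y \right)} = - 7 t$
$j{\left(D{\left(m{\left(6 \right)},0 \right)},-14 \right)} + 46914 = \left(143 \left(- 7 \left(-4 + 2 \cdot 6^{2}\right)\right) + 165 \left(-14\right)\right) + 46914 = \left(143 \left(- 7 \left(-4 + 2 \cdot 36\right)\right) - 2310\right) + 46914 = \left(143 \left(- 7 \left(-4 + 72\right)\right) - 2310\right) + 46914 = \left(143 \left(\left(-7\right) 68\right) - 2310\right) + 46914 = \left(143 \left(-476\right) - 2310\right) + 46914 = \left(-68068 - 2310\right) + 46914 = -70378 + 46914 = -23464$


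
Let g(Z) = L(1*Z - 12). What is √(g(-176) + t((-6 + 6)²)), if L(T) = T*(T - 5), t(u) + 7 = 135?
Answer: 2*√9103 ≈ 190.82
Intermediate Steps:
t(u) = 128 (t(u) = -7 + 135 = 128)
L(T) = T*(-5 + T)
g(Z) = (-17 + Z)*(-12 + Z) (g(Z) = (1*Z - 12)*(-5 + (1*Z - 12)) = (Z - 12)*(-5 + (Z - 12)) = (-12 + Z)*(-5 + (-12 + Z)) = (-12 + Z)*(-17 + Z) = (-17 + Z)*(-12 + Z))
√(g(-176) + t((-6 + 6)²)) = √((-17 - 176)*(-12 - 176) + 128) = √(-193*(-188) + 128) = √(36284 + 128) = √36412 = 2*√9103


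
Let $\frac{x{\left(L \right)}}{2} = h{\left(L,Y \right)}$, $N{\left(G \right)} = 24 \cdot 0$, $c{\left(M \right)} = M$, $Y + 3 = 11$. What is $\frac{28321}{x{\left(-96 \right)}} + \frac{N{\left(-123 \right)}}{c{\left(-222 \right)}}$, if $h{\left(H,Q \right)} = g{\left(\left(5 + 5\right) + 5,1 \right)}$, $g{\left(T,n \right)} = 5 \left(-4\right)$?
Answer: $- \frac{28321}{40} \approx -708.03$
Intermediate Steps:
$Y = 8$ ($Y = -3 + 11 = 8$)
$g{\left(T,n \right)} = -20$
$N{\left(G \right)} = 0$
$h{\left(H,Q \right)} = -20$
$x{\left(L \right)} = -40$ ($x{\left(L \right)} = 2 \left(-20\right) = -40$)
$\frac{28321}{x{\left(-96 \right)}} + \frac{N{\left(-123 \right)}}{c{\left(-222 \right)}} = \frac{28321}{-40} + \frac{0}{-222} = 28321 \left(- \frac{1}{40}\right) + 0 \left(- \frac{1}{222}\right) = - \frac{28321}{40} + 0 = - \frac{28321}{40}$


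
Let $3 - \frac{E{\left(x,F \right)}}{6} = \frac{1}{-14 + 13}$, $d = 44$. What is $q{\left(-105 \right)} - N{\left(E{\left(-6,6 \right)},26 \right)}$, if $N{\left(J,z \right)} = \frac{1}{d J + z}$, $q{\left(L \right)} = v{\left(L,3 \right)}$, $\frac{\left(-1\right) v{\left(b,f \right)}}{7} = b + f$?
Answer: $\frac{772547}{1082} \approx 714.0$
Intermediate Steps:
$v{\left(b,f \right)} = - 7 b - 7 f$ ($v{\left(b,f \right)} = - 7 \left(b + f\right) = - 7 b - 7 f$)
$q{\left(L \right)} = -21 - 7 L$ ($q{\left(L \right)} = - 7 L - 21 = -21 - 7 L$)
$E{\left(x,F \right)} = 24$ ($E{\left(x,F \right)} = 18 - \frac{6}{-14 + 13} = 18 - \frac{6}{-1} = 18 - -6 = 18 + 6 = 24$)
$N{\left(J,z \right)} = \frac{1}{z + 44 J}$ ($N{\left(J,z \right)} = \frac{1}{44 J + z} = \frac{1}{z + 44 J}$)
$q{\left(-105 \right)} - N{\left(E{\left(-6,6 \right)},26 \right)} = \left(-21 - -735\right) - \frac{1}{26 + 44 \cdot 24} = \left(-21 + 735\right) - \frac{1}{26 + 1056} = 714 - \frac{1}{1082} = \frac{772547}{1082}$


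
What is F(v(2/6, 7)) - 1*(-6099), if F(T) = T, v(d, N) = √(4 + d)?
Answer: 6099 + √39/3 ≈ 6101.1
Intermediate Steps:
F(v(2/6, 7)) - 1*(-6099) = √(4 + 2/6) - 1*(-6099) = √(4 + 2*(⅙)) + 6099 = √(4 + ⅓) + 6099 = √(13/3) + 6099 = √39/3 + 6099 = 6099 + √39/3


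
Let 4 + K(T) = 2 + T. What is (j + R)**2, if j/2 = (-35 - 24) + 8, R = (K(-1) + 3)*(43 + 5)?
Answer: 10404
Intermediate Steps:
K(T) = -2 + T (K(T) = -4 + (2 + T) = -2 + T)
R = 0 (R = ((-2 - 1) + 3)*(43 + 5) = (-3 + 3)*48 = 0*48 = 0)
j = -102 (j = 2*((-35 - 24) + 8) = 2*(-59 + 8) = 2*(-51) = -102)
(j + R)**2 = (-102 + 0)**2 = (-102)**2 = 10404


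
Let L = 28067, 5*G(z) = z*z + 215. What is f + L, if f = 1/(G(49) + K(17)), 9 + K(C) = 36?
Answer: 77212322/2751 ≈ 28067.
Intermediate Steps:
K(C) = 27 (K(C) = -9 + 36 = 27)
G(z) = 43 + z**2/5 (G(z) = (z*z + 215)/5 = (z**2 + 215)/5 = (215 + z**2)/5 = 43 + z**2/5)
f = 5/2751 (f = 1/((43 + (1/5)*49**2) + 27) = 1/((43 + (1/5)*2401) + 27) = 1/((43 + 2401/5) + 27) = 1/(2616/5 + 27) = 1/(2751/5) = 5/2751 ≈ 0.0018175)
f + L = 5/2751 + 28067 = 77212322/2751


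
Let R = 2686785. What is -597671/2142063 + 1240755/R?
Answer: 70130793322/383684182497 ≈ 0.18278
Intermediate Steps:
-597671/2142063 + 1240755/R = -597671/2142063 + 1240755/2686785 = -597671*1/2142063 + 1240755*(1/2686785) = -597671/2142063 + 82717/179119 = 70130793322/383684182497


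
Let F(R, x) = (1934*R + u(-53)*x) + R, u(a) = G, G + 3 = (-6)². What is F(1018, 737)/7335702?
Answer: 664717/2445234 ≈ 0.27184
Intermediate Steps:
G = 33 (G = -3 + (-6)² = -3 + 36 = 33)
u(a) = 33
F(R, x) = 33*x + 1935*R (F(R, x) = (1934*R + 33*x) + R = (33*x + 1934*R) + R = 33*x + 1935*R)
F(1018, 737)/7335702 = (33*737 + 1935*1018)/7335702 = (24321 + 1969830)*(1/7335702) = 1994151*(1/7335702) = 664717/2445234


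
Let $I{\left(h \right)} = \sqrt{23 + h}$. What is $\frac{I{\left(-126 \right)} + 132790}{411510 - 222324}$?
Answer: $\frac{66395}{94593} + \frac{i \sqrt{103}}{189186} \approx 0.7019 + 5.3645 \cdot 10^{-5} i$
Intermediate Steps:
$\frac{I{\left(-126 \right)} + 132790}{411510 - 222324} = \frac{\sqrt{23 - 126} + 132790}{411510 - 222324} = \frac{\sqrt{-103} + 132790}{189186} = \left(i \sqrt{103} + 132790\right) \frac{1}{189186} = \left(132790 + i \sqrt{103}\right) \frac{1}{189186} = \frac{66395}{94593} + \frac{i \sqrt{103}}{189186}$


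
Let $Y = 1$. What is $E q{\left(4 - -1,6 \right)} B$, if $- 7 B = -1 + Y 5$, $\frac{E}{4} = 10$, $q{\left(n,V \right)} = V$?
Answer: $- \frac{960}{7} \approx -137.14$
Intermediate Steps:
$E = 40$ ($E = 4 \cdot 10 = 40$)
$B = - \frac{4}{7}$ ($B = - \frac{-1 + 1 \cdot 5}{7} = - \frac{-1 + 5}{7} = \left(- \frac{1}{7}\right) 4 = - \frac{4}{7} \approx -0.57143$)
$E q{\left(4 - -1,6 \right)} B = 40 \cdot 6 \left(- \frac{4}{7}\right) = 240 \left(- \frac{4}{7}\right) = - \frac{960}{7}$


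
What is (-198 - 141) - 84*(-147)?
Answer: 12009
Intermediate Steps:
(-198 - 141) - 84*(-147) = -339 + 12348 = 12009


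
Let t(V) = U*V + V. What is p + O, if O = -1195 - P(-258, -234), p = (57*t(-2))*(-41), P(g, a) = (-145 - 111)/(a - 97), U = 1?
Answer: 2698387/331 ≈ 8152.2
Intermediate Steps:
t(V) = 2*V (t(V) = 1*V + V = V + V = 2*V)
P(g, a) = -256/(-97 + a)
p = 9348 (p = (57*(2*(-2)))*(-41) = (57*(-4))*(-41) = -228*(-41) = 9348)
O = -395801/331 (O = -1195 - (-256)/(-97 - 234) = -1195 - (-256)/(-331) = -1195 - (-256)*(-1)/331 = -1195 - 1*256/331 = -1195 - 256/331 = -395801/331 ≈ -1195.8)
p + O = 9348 - 395801/331 = 2698387/331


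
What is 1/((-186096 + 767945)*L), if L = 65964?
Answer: 1/38381087436 ≈ 2.6054e-11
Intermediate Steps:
1/((-186096 + 767945)*L) = 1/((-186096 + 767945)*65964) = (1/65964)/581849 = (1/581849)*(1/65964) = 1/38381087436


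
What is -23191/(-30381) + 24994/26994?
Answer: 76964476/45561373 ≈ 1.6892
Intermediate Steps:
-23191/(-30381) + 24994/26994 = -23191*(-1/30381) + 24994*(1/26994) = 23191/30381 + 12497/13497 = 76964476/45561373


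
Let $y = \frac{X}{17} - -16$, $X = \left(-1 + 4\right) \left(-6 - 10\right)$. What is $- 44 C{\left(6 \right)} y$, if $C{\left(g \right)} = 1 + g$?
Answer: $- \frac{68992}{17} \approx -4058.4$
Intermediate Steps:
$X = -48$ ($X = 3 \left(-16\right) = -48$)
$y = \frac{224}{17}$ ($y = - \frac{48}{17} - -16 = \left(-48\right) \frac{1}{17} + 16 = - \frac{48}{17} + 16 = \frac{224}{17} \approx 13.176$)
$- 44 C{\left(6 \right)} y = - 44 \left(1 + 6\right) \frac{224}{17} = \left(-44\right) 7 \cdot \frac{224}{17} = \left(-308\right) \frac{224}{17} = - \frac{68992}{17}$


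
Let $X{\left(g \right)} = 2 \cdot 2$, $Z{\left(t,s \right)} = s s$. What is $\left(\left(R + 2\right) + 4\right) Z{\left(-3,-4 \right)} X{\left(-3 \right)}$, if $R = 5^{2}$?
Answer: $1984$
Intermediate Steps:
$Z{\left(t,s \right)} = s^{2}$
$X{\left(g \right)} = 4$
$R = 25$
$\left(\left(R + 2\right) + 4\right) Z{\left(-3,-4 \right)} X{\left(-3 \right)} = \left(\left(25 + 2\right) + 4\right) \left(-4\right)^{2} \cdot 4 = \left(27 + 4\right) 16 \cdot 4 = 31 \cdot 16 \cdot 4 = 496 \cdot 4 = 1984$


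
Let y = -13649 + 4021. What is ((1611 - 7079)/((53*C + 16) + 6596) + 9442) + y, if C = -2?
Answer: -607792/3253 ≈ -186.84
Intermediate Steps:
y = -9628
((1611 - 7079)/((53*C + 16) + 6596) + 9442) + y = ((1611 - 7079)/((53*(-2) + 16) + 6596) + 9442) - 9628 = (-5468/((-106 + 16) + 6596) + 9442) - 9628 = (-5468/(-90 + 6596) + 9442) - 9628 = (-5468/6506 + 9442) - 9628 = (-5468*1/6506 + 9442) - 9628 = (-2734/3253 + 9442) - 9628 = 30712092/3253 - 9628 = -607792/3253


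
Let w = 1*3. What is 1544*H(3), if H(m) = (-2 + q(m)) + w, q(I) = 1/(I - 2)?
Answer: 3088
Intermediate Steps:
w = 3
q(I) = 1/(-2 + I)
H(m) = 1 + 1/(-2 + m) (H(m) = (-2 + 1/(-2 + m)) + 3 = 1 + 1/(-2 + m))
1544*H(3) = 1544*((-1 + 3)/(-2 + 3)) = 1544*(2/1) = 1544*(1*2) = 1544*2 = 3088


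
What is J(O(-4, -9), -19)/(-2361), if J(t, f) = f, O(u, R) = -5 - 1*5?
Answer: 19/2361 ≈ 0.0080474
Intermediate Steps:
O(u, R) = -10 (O(u, R) = -5 - 5 = -10)
J(O(-4, -9), -19)/(-2361) = -19/(-2361) = -19*(-1/2361) = 19/2361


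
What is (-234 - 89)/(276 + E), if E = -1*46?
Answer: -323/230 ≈ -1.4043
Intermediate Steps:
E = -46
(-234 - 89)/(276 + E) = (-234 - 89)/(276 - 46) = -323/230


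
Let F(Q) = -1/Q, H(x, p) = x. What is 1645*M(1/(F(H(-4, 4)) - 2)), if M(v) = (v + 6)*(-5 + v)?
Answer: -348270/7 ≈ -49753.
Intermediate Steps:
M(v) = (-5 + v)*(6 + v) (M(v) = (6 + v)*(-5 + v) = (-5 + v)*(6 + v))
1645*M(1/(F(H(-4, 4)) - 2)) = 1645*(-30 + 1/(-1/(-4) - 2) + (1/(-1/(-4) - 2))²) = 1645*(-30 + 1/(-1*(-¼) - 2) + (1/(-1*(-¼) - 2))²) = 1645*(-30 + 1/(¼ - 2) + (1/(¼ - 2))²) = 1645*(-30 + 1/(-7/4) + (1/(-7/4))²) = 1645*(-30 - 4/7 + (-4/7)²) = 1645*(-30 - 4/7 + 16/49) = 1645*(-1482/49) = -348270/7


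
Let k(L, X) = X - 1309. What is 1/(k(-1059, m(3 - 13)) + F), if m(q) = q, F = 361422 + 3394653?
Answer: 1/3754756 ≈ 2.6633e-7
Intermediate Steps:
F = 3756075
k(L, X) = -1309 + X
1/(k(-1059, m(3 - 13)) + F) = 1/((-1309 + (3 - 13)) + 3756075) = 1/((-1309 - 10) + 3756075) = 1/(-1319 + 3756075) = 1/3754756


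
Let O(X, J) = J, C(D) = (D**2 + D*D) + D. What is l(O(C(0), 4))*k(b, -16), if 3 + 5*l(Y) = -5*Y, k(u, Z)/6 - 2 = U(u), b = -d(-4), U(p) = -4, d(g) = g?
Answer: 276/5 ≈ 55.200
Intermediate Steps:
C(D) = D + 2*D**2 (C(D) = (D**2 + D**2) + D = 2*D**2 + D = D + 2*D**2)
b = 4 (b = -1*(-4) = 4)
k(u, Z) = -12 (k(u, Z) = 12 + 6*(-4) = 12 - 24 = -12)
l(Y) = -3/5 - Y (l(Y) = -3/5 + (-5*Y)/5 = -3/5 - Y)
l(O(C(0), 4))*k(b, -16) = (-3/5 - 1*4)*(-12) = (-3/5 - 4)*(-12) = -23/5*(-12) = 276/5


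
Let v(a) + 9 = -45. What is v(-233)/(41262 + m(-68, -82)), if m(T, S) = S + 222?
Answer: -27/20701 ≈ -0.0013043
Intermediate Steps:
m(T, S) = 222 + S
v(a) = -54 (v(a) = -9 - 45 = -54)
v(-233)/(41262 + m(-68, -82)) = -54/(41262 + (222 - 82)) = -54/(41262 + 140) = -54/41402 = -54*1/41402 = -27/20701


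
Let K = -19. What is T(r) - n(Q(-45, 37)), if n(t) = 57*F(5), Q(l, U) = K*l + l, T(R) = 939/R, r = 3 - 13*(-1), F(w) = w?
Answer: -3621/16 ≈ -226.31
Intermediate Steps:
r = 16 (r = 3 + 13 = 16)
Q(l, U) = -18*l (Q(l, U) = -19*l + l = -18*l)
n(t) = 285 (n(t) = 57*5 = 285)
T(r) - n(Q(-45, 37)) = 939/16 - 1*285 = 939*(1/16) - 285 = 939/16 - 285 = -3621/16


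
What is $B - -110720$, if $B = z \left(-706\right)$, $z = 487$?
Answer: $-233102$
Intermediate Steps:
$B = -343822$ ($B = 487 \left(-706\right) = -343822$)
$B - -110720 = -343822 - -110720 = -343822 + 110720 = -233102$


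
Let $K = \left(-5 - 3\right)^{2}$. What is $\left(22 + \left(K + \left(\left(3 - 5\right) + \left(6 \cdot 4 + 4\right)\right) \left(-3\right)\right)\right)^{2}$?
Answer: $64$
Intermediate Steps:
$K = 64$ ($K = \left(-8\right)^{2} = 64$)
$\left(22 + \left(K + \left(\left(3 - 5\right) + \left(6 \cdot 4 + 4\right)\right) \left(-3\right)\right)\right)^{2} = \left(22 + \left(64 + \left(\left(3 - 5\right) + \left(6 \cdot 4 + 4\right)\right) \left(-3\right)\right)\right)^{2} = \left(22 + \left(64 + \left(-2 + \left(24 + 4\right)\right) \left(-3\right)\right)\right)^{2} = \left(22 + \left(64 + \left(-2 + 28\right) \left(-3\right)\right)\right)^{2} = \left(22 + \left(64 + 26 \left(-3\right)\right)\right)^{2} = \left(22 + \left(64 - 78\right)\right)^{2} = \left(22 - 14\right)^{2} = 8^{2} = 64$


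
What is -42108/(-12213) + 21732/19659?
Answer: 121468232/26677263 ≈ 4.5533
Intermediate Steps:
-42108/(-12213) + 21732/19659 = -42108*(-1/12213) + 21732*(1/19659) = 14036/4071 + 7244/6553 = 121468232/26677263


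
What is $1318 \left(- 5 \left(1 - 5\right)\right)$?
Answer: $26360$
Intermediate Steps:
$1318 \left(- 5 \left(1 - 5\right)\right) = 1318 \left(\left(-5\right) \left(-4\right)\right) = 1318 \cdot 20 = 26360$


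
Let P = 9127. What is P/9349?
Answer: 9127/9349 ≈ 0.97625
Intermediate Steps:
P/9349 = 9127/9349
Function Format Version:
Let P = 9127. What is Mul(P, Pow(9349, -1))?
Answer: Rational(9127, 9349) ≈ 0.97625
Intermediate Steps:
Mul(P, Pow(9349, -1)) = Mul(9127, Pow(9349, -1)) = Mul(9127, Rational(1, 9349)) = Rational(9127, 9349)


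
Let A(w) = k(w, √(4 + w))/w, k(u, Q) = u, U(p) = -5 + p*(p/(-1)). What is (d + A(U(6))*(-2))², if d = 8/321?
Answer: 401956/103041 ≈ 3.9009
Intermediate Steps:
U(p) = -5 - p² (U(p) = -5 + p*(p*(-1)) = -5 + p*(-p) = -5 - p²)
A(w) = 1 (A(w) = w/w = 1)
d = 8/321 (d = 8*(1/321) = 8/321 ≈ 0.024922)
(d + A(U(6))*(-2))² = (8/321 + 1*(-2))² = (8/321 - 2)² = (-634/321)² = 401956/103041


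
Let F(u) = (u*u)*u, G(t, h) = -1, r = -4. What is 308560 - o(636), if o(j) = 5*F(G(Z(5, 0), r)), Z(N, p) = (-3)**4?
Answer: 308565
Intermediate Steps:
Z(N, p) = 81
F(u) = u**3 (F(u) = u**2*u = u**3)
o(j) = -5 (o(j) = 5*(-1)**3 = 5*(-1) = -5)
308560 - o(636) = 308560 - 1*(-5) = 308560 + 5 = 308565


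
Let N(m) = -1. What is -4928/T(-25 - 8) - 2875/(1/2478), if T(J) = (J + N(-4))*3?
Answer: -363334286/51 ≈ -7.1242e+6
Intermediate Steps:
T(J) = -3 + 3*J (T(J) = (J - 1)*3 = (-1 + J)*3 = -3 + 3*J)
-4928/T(-25 - 8) - 2875/(1/2478) = -4928/(-3 + 3*(-25 - 8)) - 2875/(1/2478) = -4928/(-3 + 3*(-33)) - 2875/1/2478 = -4928/(-3 - 99) - 2875*2478 = -4928/(-102) - 7124250 = -4928*(-1/102) - 7124250 = 2464/51 - 7124250 = -363334286/51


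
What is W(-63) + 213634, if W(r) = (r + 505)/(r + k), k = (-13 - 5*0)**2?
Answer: 11322823/53 ≈ 2.1364e+5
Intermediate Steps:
k = 169 (k = (-13 + 0)**2 = (-13)**2 = 169)
W(r) = (505 + r)/(169 + r) (W(r) = (r + 505)/(r + 169) = (505 + r)/(169 + r))
W(-63) + 213634 = (505 - 63)/(169 - 63) + 213634 = 442/106 + 213634 = (1/106)*442 + 213634 = 221/53 + 213634 = 11322823/53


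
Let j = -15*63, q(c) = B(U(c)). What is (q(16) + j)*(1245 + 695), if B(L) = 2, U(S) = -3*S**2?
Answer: -1829420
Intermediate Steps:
q(c) = 2
j = -945
(q(16) + j)*(1245 + 695) = (2 - 945)*(1245 + 695) = -943*1940 = -1829420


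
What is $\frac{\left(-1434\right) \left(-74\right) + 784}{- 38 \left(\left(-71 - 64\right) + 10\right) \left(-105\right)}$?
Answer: $- \frac{2138}{9975} \approx -0.21434$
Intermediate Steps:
$\frac{\left(-1434\right) \left(-74\right) + 784}{- 38 \left(\left(-71 - 64\right) + 10\right) \left(-105\right)} = \frac{106116 + 784}{- 38 \left(-135 + 10\right) \left(-105\right)} = \frac{106900}{\left(-38\right) \left(-125\right) \left(-105\right)} = \frac{106900}{4750 \left(-105\right)} = \frac{106900}{-498750} = 106900 \left(- \frac{1}{498750}\right) = - \frac{2138}{9975}$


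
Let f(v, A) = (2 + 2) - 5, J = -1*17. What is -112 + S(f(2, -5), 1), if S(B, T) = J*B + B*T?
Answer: -96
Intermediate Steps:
J = -17
f(v, A) = -1 (f(v, A) = 4 - 5 = -1)
S(B, T) = -17*B + B*T
-112 + S(f(2, -5), 1) = -112 - (-17 + 1) = -112 - 1*(-16) = -112 + 16 = -96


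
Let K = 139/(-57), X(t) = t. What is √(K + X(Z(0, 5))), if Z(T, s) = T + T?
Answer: I*√7923/57 ≈ 1.5616*I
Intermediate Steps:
Z(T, s) = 2*T
K = -139/57 (K = 139*(-1/57) = -139/57 ≈ -2.4386)
√(K + X(Z(0, 5))) = √(-139/57 + 2*0) = √(-139/57 + 0) = √(-139/57) = I*√7923/57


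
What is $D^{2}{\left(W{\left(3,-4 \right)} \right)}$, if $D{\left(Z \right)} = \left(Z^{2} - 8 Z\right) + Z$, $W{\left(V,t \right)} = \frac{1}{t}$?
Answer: $\frac{841}{256} \approx 3.2852$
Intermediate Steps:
$D{\left(Z \right)} = Z^{2} - 7 Z$
$D^{2}{\left(W{\left(3,-4 \right)} \right)} = \left(\frac{-7 + \frac{1}{-4}}{-4}\right)^{2} = \left(- \frac{-7 - \frac{1}{4}}{4}\right)^{2} = \left(\left(- \frac{1}{4}\right) \left(- \frac{29}{4}\right)\right)^{2} = \left(\frac{29}{16}\right)^{2} = \frac{841}{256}$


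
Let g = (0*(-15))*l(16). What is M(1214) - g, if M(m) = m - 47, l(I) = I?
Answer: 1167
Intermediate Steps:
g = 0 (g = (0*(-15))*16 = 0*16 = 0)
M(m) = -47 + m
M(1214) - g = (-47 + 1214) - 1*0 = 1167 + 0 = 1167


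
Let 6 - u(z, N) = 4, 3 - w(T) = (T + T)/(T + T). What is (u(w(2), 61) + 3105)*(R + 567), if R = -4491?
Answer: -12191868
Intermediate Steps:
w(T) = 2 (w(T) = 3 - (T + T)/(T + T) = 3 - 2*T/(2*T) = 3 - 2*T*1/(2*T) = 3 - 1*1 = 3 - 1 = 2)
u(z, N) = 2 (u(z, N) = 6 - 1*4 = 6 - 4 = 2)
(u(w(2), 61) + 3105)*(R + 567) = (2 + 3105)*(-4491 + 567) = 3107*(-3924) = -12191868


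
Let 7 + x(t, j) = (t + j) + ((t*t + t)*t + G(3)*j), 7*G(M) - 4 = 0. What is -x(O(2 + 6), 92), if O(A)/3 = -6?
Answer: 37719/7 ≈ 5388.4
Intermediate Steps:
G(M) = 4/7 (G(M) = 4/7 + (1/7)*0 = 4/7 + 0 = 4/7)
O(A) = -18 (O(A) = 3*(-6) = -18)
x(t, j) = -7 + t + 11*j/7 + t*(t + t**2) (x(t, j) = -7 + ((t + j) + ((t*t + t)*t + 4*j/7)) = -7 + ((j + t) + ((t**2 + t)*t + 4*j/7)) = -7 + ((j + t) + ((t + t**2)*t + 4*j/7)) = -7 + ((j + t) + (t*(t + t**2) + 4*j/7)) = -7 + ((j + t) + (4*j/7 + t*(t + t**2))) = -7 + (t + 11*j/7 + t*(t + t**2)) = -7 + t + 11*j/7 + t*(t + t**2))
-x(O(2 + 6), 92) = -(-7 - 18 + (-18)**2 + (-18)**3 + (11/7)*92) = -(-7 - 18 + 324 - 5832 + 1012/7) = -1*(-37719/7) = 37719/7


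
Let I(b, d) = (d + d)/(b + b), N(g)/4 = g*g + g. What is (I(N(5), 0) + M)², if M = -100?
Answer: 10000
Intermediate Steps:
N(g) = 4*g + 4*g² (N(g) = 4*(g*g + g) = 4*(g² + g) = 4*(g + g²) = 4*g + 4*g²)
I(b, d) = d/b (I(b, d) = (2*d)/((2*b)) = (2*d)*(1/(2*b)) = d/b)
(I(N(5), 0) + M)² = (0/((4*5*(1 + 5))) - 100)² = (0/((4*5*6)) - 100)² = (0/120 - 100)² = (0*(1/120) - 100)² = (0 - 100)² = (-100)² = 10000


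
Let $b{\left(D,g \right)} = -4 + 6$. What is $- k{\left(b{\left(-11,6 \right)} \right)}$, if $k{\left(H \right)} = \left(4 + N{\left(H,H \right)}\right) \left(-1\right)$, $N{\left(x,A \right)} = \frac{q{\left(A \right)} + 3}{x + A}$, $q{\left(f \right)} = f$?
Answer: $\frac{21}{4} \approx 5.25$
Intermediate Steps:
$b{\left(D,g \right)} = 2$
$N{\left(x,A \right)} = \frac{3 + A}{A + x}$ ($N{\left(x,A \right)} = \frac{A + 3}{x + A} = \frac{3 + A}{A + x}$)
$k{\left(H \right)} = -4 - \frac{3 + H}{2 H}$ ($k{\left(H \right)} = \left(4 + \frac{3 + H}{H + H}\right) \left(-1\right) = \left(4 + \frac{3 + H}{2 H}\right) \left(-1\right) = -4 - \frac{3 + H}{2 H}$)
$- k{\left(b{\left(-11,6 \right)} \right)} = - \frac{3 \left(-1 - 6\right)}{2 \cdot 2} = - \frac{3 \left(-7\right)}{2 \cdot 2} = \left(-1\right) \left(- \frac{21}{4}\right) = \frac{21}{4}$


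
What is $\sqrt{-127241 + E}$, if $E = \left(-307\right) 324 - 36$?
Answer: $i \sqrt{226745} \approx 476.18 i$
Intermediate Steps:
$E = -99504$ ($E = -99468 - 36 = -99504$)
$\sqrt{-127241 + E} = \sqrt{-127241 - 99504} = \sqrt{-226745} = i \sqrt{226745}$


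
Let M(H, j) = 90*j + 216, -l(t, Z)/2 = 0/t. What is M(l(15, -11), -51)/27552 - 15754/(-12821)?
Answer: 62995859/58874032 ≈ 1.0700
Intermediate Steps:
l(t, Z) = 0 (l(t, Z) = -0/t = -2*0 = 0)
M(H, j) = 216 + 90*j
M(l(15, -11), -51)/27552 - 15754/(-12821) = (216 + 90*(-51))/27552 - 15754/(-12821) = (216 - 4590)*(1/27552) - 15754*(-1/12821) = -4374*1/27552 + 15754/12821 = -729/4592 + 15754/12821 = 62995859/58874032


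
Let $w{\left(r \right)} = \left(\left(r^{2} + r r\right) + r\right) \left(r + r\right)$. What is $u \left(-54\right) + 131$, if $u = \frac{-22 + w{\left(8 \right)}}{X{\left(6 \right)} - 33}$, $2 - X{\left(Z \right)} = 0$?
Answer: $\frac{120377}{31} \approx 3883.1$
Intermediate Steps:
$w{\left(r \right)} = 2 r \left(r + 2 r^{2}\right)$ ($w{\left(r \right)} = \left(\left(r^{2} + r^{2}\right) + r\right) 2 r = \left(2 r^{2} + r\right) 2 r = \left(r + 2 r^{2}\right) 2 r = 2 r \left(r + 2 r^{2}\right)$)
$X{\left(Z \right)} = 2$ ($X{\left(Z \right)} = 2 - 0 = 2 + 0 = 2$)
$u = - \frac{2154}{31}$ ($u = \frac{-22 + 8^{2} \left(2 + 4 \cdot 8\right)}{2 - 33} = \frac{-22 + 64 \left(2 + 32\right)}{-31} = \left(-22 + 64 \cdot 34\right) \left(- \frac{1}{31}\right) = \left(-22 + 2176\right) \left(- \frac{1}{31}\right) = 2154 \left(- \frac{1}{31}\right) = - \frac{2154}{31} \approx -69.484$)
$u \left(-54\right) + 131 = \left(- \frac{2154}{31}\right) \left(-54\right) + 131 = \frac{116316}{31} + 131 = \frac{120377}{31}$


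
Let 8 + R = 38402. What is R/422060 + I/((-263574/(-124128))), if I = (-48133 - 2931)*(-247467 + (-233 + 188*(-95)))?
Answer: 6578057848800106957/1030037430 ≈ 6.3862e+9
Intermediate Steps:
R = 38394 (R = -8 + 38402 = 38394)
I = 13560555840 (I = -51064*(-247467 + (-233 - 17860)) = -51064*(-247467 - 18093) = -51064*(-265560) = 13560555840)
R/422060 + I/((-263574/(-124128))) = 38394/422060 + 13560555840/((-263574/(-124128))) = 38394*(1/422060) + 13560555840/((-263574*(-1/124128))) = 19197/211030 + 13560555840/(14643/6896) = 19197/211030 + 13560555840*(6896/14643) = 19197/211030 + 31171197690880/4881 = 6578057848800106957/1030037430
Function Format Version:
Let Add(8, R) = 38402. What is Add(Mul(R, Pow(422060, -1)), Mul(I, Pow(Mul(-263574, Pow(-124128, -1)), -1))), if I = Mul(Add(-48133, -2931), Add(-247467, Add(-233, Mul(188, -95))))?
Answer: Rational(6578057848800106957, 1030037430) ≈ 6.3862e+9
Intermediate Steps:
R = 38394 (R = Add(-8, 38402) = 38394)
I = 13560555840 (I = Mul(-51064, Add(-247467, Add(-233, -17860))) = Mul(-51064, Add(-247467, -18093)) = Mul(-51064, -265560) = 13560555840)
Add(Mul(R, Pow(422060, -1)), Mul(I, Pow(Mul(-263574, Pow(-124128, -1)), -1))) = Add(Mul(38394, Pow(422060, -1)), Mul(13560555840, Pow(Mul(-263574, Pow(-124128, -1)), -1))) = Add(Mul(38394, Rational(1, 422060)), Mul(13560555840, Pow(Mul(-263574, Rational(-1, 124128)), -1))) = Add(Rational(19197, 211030), Mul(13560555840, Pow(Rational(14643, 6896), -1))) = Add(Rational(19197, 211030), Mul(13560555840, Rational(6896, 14643))) = Add(Rational(19197, 211030), Rational(31171197690880, 4881)) = Rational(6578057848800106957, 1030037430)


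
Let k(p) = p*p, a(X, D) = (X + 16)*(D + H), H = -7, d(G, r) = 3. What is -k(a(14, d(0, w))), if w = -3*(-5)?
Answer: -14400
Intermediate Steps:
w = 15
a(X, D) = (-7 + D)*(16 + X) (a(X, D) = (X + 16)*(D - 7) = (16 + X)*(-7 + D) = (-7 + D)*(16 + X))
k(p) = p²
-k(a(14, d(0, w))) = -(-112 - 7*14 + 16*3 + 3*14)² = -(-112 - 98 + 48 + 42)² = -1*(-120)² = -1*14400 = -14400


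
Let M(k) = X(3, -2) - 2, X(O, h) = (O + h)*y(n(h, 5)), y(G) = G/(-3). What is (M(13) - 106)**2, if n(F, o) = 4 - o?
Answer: 104329/9 ≈ 11592.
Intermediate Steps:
y(G) = -G/3 (y(G) = G*(-1/3) = -G/3)
X(O, h) = O/3 + h/3 (X(O, h) = (O + h)*(-(4 - 1*5)/3) = (O + h)*(-(4 - 5)/3) = (O + h)*(-1/3*(-1)) = (O + h)*(1/3) = O/3 + h/3)
M(k) = -5/3 (M(k) = ((1/3)*3 + (1/3)*(-2)) - 2 = (1 - 2/3) - 2 = 1/3 - 2 = -5/3)
(M(13) - 106)**2 = (-5/3 - 106)**2 = (-323/3)**2 = 104329/9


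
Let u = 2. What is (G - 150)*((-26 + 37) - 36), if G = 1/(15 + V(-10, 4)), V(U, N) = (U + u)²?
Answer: 296225/79 ≈ 3749.7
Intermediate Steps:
V(U, N) = (2 + U)² (V(U, N) = (U + 2)² = (2 + U)²)
G = 1/79 (G = 1/(15 + (2 - 10)²) = 1/(15 + (-8)²) = 1/(15 + 64) = 1/79 ≈ 0.012658)
(G - 150)*((-26 + 37) - 36) = (1/79 - 150)*((-26 + 37) - 36) = -11849*(11 - 36)/79 = -11849/79*(-25) = 296225/79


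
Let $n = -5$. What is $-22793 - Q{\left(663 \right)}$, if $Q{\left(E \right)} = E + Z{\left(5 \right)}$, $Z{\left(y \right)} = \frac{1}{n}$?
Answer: $- \frac{117279}{5} \approx -23456.0$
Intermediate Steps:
$Z{\left(y \right)} = - \frac{1}{5}$ ($Z{\left(y \right)} = \frac{1}{-5} = - \frac{1}{5}$)
$Q{\left(E \right)} = - \frac{1}{5} + E$ ($Q{\left(E \right)} = E - \frac{1}{5} = - \frac{1}{5} + E$)
$-22793 - Q{\left(663 \right)} = -22793 - \left(- \frac{1}{5} + 663\right) = -22793 - \frac{3314}{5} = - \frac{117279}{5}$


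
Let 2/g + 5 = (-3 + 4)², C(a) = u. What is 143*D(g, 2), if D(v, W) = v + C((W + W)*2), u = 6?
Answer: 1573/2 ≈ 786.50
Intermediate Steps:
C(a) = 6
g = -½ (g = 2/(-5 + (-3 + 4)²) = 2/(-5 + 1²) = 2/(-5 + 1) = 2/(-4) = 2*(-¼) = -½ ≈ -0.50000)
D(v, W) = 6 + v (D(v, W) = v + 6 = 6 + v)
143*D(g, 2) = 143*(6 - ½) = 143*(11/2) = 1573/2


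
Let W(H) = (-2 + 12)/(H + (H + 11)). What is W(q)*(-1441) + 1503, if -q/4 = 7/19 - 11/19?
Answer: 88433/241 ≈ 366.94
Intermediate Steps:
q = 16/19 (q = -4*(7/19 - 11/19) = -4*(-4/19) = 16/19 ≈ 0.84210)
W(H) = 10/(11 + 2*H) (W(H) = 10/(H + (11 + H)) = 10/(11 + 2*H))
W(q)*(-1441) + 1503 = (10/(11 + 2*(16/19)))*(-1441) + 1503 = (10/(11 + 32/19))*(-1441) + 1503 = (10/(241/19))*(-1441) + 1503 = (10*(19/241))*(-1441) + 1503 = (190/241)*(-1441) + 1503 = -273790/241 + 1503 = 88433/241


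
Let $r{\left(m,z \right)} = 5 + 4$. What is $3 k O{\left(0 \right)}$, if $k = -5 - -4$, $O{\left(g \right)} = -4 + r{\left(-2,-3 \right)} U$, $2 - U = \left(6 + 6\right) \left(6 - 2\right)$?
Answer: $1254$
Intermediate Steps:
$U = -46$ ($U = 2 - \left(6 + 6\right) \left(6 - 2\right) = 2 - 12 \cdot 4 = 2 - 48 = -46$)
$r{\left(m,z \right)} = 9$
$O{\left(g \right)} = -418$ ($O{\left(g \right)} = -4 + 9 \left(-46\right) = -4 - 414 = -418$)
$k = -1$ ($k = -5 + 4 = -1$)
$3 k O{\left(0 \right)} = 3 \left(-1\right) \left(-418\right) = \left(-3\right) \left(-418\right) = 1254$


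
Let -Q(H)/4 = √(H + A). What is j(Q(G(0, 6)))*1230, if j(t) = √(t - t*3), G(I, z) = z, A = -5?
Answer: 2460*√2 ≈ 3479.0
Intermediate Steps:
Q(H) = -4*√(-5 + H) (Q(H) = -4*√(H - 5) = -4*√(-5 + H))
j(t) = √2*√(-t) (j(t) = √(t - 3*t) = √(-2*t) = √2*√(-t))
j(Q(G(0, 6)))*1230 = (√2*√(-(-4)*√(-5 + 6)))*1230 = (√2*√(-(-4)*√1))*1230 = (√2*√(-(-4)))*1230 = (√2*√(-1*(-4)))*1230 = (√2*√4)*1230 = (√2*2)*1230 = (2*√2)*1230 = 2460*√2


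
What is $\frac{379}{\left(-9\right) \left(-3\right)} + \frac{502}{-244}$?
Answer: $\frac{39461}{3294} \approx 11.98$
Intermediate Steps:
$\frac{379}{\left(-9\right) \left(-3\right)} + \frac{502}{-244} = \frac{379}{27} + 502 \left(- \frac{1}{244}\right) = 379 \cdot \frac{1}{27} - \frac{251}{122} = \frac{379}{27} - \frac{251}{122} = \frac{39461}{3294}$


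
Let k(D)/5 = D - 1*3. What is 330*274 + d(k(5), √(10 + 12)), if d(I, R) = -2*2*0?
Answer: 90420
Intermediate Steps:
k(D) = -15 + 5*D (k(D) = 5*(D - 1*3) = 5*(D - 3) = 5*(-3 + D) = -15 + 5*D)
d(I, R) = 0 (d(I, R) = -4*0 = 0)
330*274 + d(k(5), √(10 + 12)) = 330*274 + 0 = 90420 + 0 = 90420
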